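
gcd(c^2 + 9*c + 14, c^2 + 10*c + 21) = c + 7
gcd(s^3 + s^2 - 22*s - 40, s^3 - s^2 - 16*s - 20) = s^2 - 3*s - 10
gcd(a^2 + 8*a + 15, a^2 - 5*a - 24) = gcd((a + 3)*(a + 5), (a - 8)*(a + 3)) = a + 3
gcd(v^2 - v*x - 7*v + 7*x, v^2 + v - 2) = 1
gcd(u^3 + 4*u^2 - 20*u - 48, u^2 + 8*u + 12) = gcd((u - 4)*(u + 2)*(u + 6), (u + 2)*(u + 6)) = u^2 + 8*u + 12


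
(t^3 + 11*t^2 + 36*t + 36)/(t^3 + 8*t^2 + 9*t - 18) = (t + 2)/(t - 1)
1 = 1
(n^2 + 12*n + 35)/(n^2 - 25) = (n + 7)/(n - 5)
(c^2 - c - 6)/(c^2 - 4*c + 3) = (c + 2)/(c - 1)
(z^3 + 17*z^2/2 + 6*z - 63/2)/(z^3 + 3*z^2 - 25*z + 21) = (2*z^2 + 3*z - 9)/(2*(z^2 - 4*z + 3))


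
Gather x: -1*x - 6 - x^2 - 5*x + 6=-x^2 - 6*x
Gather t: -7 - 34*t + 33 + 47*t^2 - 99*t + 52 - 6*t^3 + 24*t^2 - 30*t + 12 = -6*t^3 + 71*t^2 - 163*t + 90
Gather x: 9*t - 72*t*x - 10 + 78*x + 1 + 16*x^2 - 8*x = 9*t + 16*x^2 + x*(70 - 72*t) - 9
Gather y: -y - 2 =-y - 2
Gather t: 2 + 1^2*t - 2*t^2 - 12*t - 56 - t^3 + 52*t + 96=-t^3 - 2*t^2 + 41*t + 42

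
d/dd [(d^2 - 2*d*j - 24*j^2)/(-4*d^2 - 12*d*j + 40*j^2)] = j*(-5*d^2 - 28*d*j - 92*j^2)/(4*(d^4 + 6*d^3*j - 11*d^2*j^2 - 60*d*j^3 + 100*j^4))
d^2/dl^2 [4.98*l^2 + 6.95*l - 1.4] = 9.96000000000000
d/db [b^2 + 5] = 2*b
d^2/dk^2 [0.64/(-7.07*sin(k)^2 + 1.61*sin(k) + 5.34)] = (-127.961344*sin(k)^4 + 21.854784*sin(k)^3 + 93.633344*sin(k)^2 - 38.207232*sin(k) + 51.642752)/(-7.07*sin(k)^2 + 1.61*sin(k) + 5.34)^3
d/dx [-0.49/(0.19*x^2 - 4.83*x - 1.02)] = (0.1862*x - 2.3667)/(-0.19*x^2 + 4.83*x + 1.02)^2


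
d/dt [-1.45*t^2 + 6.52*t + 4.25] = 6.52 - 2.9*t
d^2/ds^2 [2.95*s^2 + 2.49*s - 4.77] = 5.90000000000000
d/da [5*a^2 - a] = 10*a - 1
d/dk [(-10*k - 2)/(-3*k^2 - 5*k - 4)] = 6*(-5*k^2 - 2*k + 5)/(9*k^4 + 30*k^3 + 49*k^2 + 40*k + 16)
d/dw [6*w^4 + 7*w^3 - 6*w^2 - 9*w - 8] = 24*w^3 + 21*w^2 - 12*w - 9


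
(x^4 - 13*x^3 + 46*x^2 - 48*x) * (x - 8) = x^5 - 21*x^4 + 150*x^3 - 416*x^2 + 384*x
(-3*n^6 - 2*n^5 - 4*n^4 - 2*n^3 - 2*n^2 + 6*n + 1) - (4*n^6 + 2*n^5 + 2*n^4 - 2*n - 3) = -7*n^6 - 4*n^5 - 6*n^4 - 2*n^3 - 2*n^2 + 8*n + 4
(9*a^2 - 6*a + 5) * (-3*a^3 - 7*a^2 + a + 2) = -27*a^5 - 45*a^4 + 36*a^3 - 23*a^2 - 7*a + 10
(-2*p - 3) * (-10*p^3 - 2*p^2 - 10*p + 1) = 20*p^4 + 34*p^3 + 26*p^2 + 28*p - 3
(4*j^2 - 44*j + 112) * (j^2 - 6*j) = 4*j^4 - 68*j^3 + 376*j^2 - 672*j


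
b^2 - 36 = (b - 6)*(b + 6)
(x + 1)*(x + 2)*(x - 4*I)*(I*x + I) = I*x^4 + 4*x^3 + 4*I*x^3 + 16*x^2 + 5*I*x^2 + 20*x + 2*I*x + 8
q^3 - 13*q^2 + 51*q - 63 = (q - 7)*(q - 3)^2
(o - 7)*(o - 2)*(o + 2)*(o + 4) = o^4 - 3*o^3 - 32*o^2 + 12*o + 112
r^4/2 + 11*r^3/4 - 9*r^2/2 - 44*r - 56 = (r/2 + 1)*(r - 4)*(r + 7/2)*(r + 4)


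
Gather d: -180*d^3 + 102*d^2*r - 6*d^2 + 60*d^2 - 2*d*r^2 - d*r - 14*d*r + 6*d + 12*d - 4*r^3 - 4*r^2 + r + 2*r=-180*d^3 + d^2*(102*r + 54) + d*(-2*r^2 - 15*r + 18) - 4*r^3 - 4*r^2 + 3*r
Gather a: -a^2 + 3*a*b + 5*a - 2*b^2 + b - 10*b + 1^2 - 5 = -a^2 + a*(3*b + 5) - 2*b^2 - 9*b - 4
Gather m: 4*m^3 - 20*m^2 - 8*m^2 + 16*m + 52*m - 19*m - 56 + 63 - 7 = 4*m^3 - 28*m^2 + 49*m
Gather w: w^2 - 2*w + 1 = w^2 - 2*w + 1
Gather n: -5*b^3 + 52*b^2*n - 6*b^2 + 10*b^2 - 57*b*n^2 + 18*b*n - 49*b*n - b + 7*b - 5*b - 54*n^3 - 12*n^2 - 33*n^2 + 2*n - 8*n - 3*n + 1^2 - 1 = -5*b^3 + 4*b^2 + b - 54*n^3 + n^2*(-57*b - 45) + n*(52*b^2 - 31*b - 9)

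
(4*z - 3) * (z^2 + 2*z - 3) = 4*z^3 + 5*z^2 - 18*z + 9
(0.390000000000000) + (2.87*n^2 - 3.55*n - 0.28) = 2.87*n^2 - 3.55*n + 0.11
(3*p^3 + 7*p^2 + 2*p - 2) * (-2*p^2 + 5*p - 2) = -6*p^5 + p^4 + 25*p^3 - 14*p + 4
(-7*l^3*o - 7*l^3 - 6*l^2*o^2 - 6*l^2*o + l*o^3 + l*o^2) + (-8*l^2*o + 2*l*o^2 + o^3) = -7*l^3*o - 7*l^3 - 6*l^2*o^2 - 14*l^2*o + l*o^3 + 3*l*o^2 + o^3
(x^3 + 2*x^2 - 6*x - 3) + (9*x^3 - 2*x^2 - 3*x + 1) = 10*x^3 - 9*x - 2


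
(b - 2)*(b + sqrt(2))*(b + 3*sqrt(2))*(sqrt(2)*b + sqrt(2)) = sqrt(2)*b^4 - sqrt(2)*b^3 + 8*b^3 - 8*b^2 + 4*sqrt(2)*b^2 - 16*b - 6*sqrt(2)*b - 12*sqrt(2)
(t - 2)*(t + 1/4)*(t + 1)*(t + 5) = t^4 + 17*t^3/4 - 6*t^2 - 47*t/4 - 5/2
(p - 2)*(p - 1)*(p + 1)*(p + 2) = p^4 - 5*p^2 + 4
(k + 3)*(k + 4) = k^2 + 7*k + 12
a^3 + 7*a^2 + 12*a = a*(a + 3)*(a + 4)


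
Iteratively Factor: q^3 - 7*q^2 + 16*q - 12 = (q - 3)*(q^2 - 4*q + 4) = (q - 3)*(q - 2)*(q - 2)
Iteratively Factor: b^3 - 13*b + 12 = (b - 1)*(b^2 + b - 12) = (b - 1)*(b + 4)*(b - 3)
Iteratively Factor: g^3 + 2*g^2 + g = (g)*(g^2 + 2*g + 1) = g*(g + 1)*(g + 1)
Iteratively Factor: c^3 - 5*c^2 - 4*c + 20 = (c + 2)*(c^2 - 7*c + 10) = (c - 2)*(c + 2)*(c - 5)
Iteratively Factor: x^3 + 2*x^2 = (x)*(x^2 + 2*x) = x*(x + 2)*(x)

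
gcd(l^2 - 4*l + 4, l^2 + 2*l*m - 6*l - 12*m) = 1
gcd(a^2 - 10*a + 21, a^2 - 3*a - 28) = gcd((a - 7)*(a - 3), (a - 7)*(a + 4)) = a - 7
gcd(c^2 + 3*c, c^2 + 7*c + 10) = 1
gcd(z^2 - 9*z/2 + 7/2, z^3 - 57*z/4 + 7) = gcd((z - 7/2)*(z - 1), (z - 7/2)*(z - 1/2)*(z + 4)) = z - 7/2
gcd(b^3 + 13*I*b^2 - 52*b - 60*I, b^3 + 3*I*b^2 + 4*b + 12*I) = b + 2*I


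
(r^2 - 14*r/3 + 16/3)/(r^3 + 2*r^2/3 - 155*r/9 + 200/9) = 3*(r - 2)/(3*r^2 + 10*r - 25)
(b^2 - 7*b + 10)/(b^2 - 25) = (b - 2)/(b + 5)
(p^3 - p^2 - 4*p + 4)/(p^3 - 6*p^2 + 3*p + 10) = (p^2 + p - 2)/(p^2 - 4*p - 5)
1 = 1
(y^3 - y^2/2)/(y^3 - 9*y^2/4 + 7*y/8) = 4*y/(4*y - 7)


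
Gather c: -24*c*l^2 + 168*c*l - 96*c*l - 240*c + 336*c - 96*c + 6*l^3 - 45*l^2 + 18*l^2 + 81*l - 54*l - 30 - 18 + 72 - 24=c*(-24*l^2 + 72*l) + 6*l^3 - 27*l^2 + 27*l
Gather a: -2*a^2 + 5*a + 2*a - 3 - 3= -2*a^2 + 7*a - 6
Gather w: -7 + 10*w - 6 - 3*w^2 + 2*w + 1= -3*w^2 + 12*w - 12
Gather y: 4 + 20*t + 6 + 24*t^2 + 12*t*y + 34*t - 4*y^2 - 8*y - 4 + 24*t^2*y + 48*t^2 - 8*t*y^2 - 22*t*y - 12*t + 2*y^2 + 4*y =72*t^2 + 42*t + y^2*(-8*t - 2) + y*(24*t^2 - 10*t - 4) + 6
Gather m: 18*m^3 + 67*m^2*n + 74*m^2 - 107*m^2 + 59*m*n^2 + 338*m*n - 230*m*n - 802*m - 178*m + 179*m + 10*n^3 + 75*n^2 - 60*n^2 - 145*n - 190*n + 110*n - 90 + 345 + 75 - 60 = 18*m^3 + m^2*(67*n - 33) + m*(59*n^2 + 108*n - 801) + 10*n^3 + 15*n^2 - 225*n + 270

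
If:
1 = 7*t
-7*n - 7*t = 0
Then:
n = -1/7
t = 1/7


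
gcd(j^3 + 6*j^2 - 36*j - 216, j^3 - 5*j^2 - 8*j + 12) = j - 6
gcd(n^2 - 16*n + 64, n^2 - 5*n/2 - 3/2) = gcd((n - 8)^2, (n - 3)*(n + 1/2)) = 1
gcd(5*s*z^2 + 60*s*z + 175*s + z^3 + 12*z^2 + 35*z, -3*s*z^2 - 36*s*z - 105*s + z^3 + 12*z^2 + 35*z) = z^2 + 12*z + 35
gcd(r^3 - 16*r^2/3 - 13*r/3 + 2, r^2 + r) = r + 1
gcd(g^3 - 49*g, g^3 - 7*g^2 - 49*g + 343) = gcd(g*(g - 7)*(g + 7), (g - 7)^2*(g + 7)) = g^2 - 49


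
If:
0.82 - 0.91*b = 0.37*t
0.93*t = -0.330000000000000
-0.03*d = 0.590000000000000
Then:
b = 1.05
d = -19.67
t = -0.35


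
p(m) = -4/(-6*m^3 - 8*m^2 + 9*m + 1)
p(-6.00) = 0.00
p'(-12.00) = 0.00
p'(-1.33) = -0.05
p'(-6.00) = 0.00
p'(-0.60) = 1.35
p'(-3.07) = -0.09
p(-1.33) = 0.36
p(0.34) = -1.38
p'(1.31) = -0.82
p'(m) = -4*(18*m^2 + 16*m - 9)/(-6*m^3 - 8*m^2 + 9*m + 1)^2 = 4*(-18*m^2 - 16*m + 9)/(6*m^3 + 8*m^2 - 9*m - 1)^2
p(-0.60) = 0.67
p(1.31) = 0.28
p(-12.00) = 0.00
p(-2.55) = -0.16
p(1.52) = 0.16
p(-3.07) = -0.06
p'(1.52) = -0.37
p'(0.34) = 0.70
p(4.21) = 0.01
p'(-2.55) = -0.41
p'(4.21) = -0.00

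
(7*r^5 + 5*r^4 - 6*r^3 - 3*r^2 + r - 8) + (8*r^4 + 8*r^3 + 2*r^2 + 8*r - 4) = 7*r^5 + 13*r^4 + 2*r^3 - r^2 + 9*r - 12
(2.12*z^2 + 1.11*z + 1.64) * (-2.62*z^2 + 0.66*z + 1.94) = -5.5544*z^4 - 1.509*z^3 + 0.5486*z^2 + 3.2358*z + 3.1816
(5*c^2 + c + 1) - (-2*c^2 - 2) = 7*c^2 + c + 3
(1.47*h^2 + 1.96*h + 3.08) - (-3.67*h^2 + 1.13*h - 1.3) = 5.14*h^2 + 0.83*h + 4.38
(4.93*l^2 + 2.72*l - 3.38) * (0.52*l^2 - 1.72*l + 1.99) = 2.5636*l^4 - 7.0652*l^3 + 3.3747*l^2 + 11.2264*l - 6.7262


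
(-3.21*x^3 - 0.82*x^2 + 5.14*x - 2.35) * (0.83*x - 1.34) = -2.6643*x^4 + 3.6208*x^3 + 5.365*x^2 - 8.8381*x + 3.149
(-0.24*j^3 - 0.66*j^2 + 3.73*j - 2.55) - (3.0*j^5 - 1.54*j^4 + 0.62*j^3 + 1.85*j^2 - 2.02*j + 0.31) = -3.0*j^5 + 1.54*j^4 - 0.86*j^3 - 2.51*j^2 + 5.75*j - 2.86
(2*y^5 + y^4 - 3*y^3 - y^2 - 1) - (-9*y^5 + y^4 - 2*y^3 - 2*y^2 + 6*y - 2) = 11*y^5 - y^3 + y^2 - 6*y + 1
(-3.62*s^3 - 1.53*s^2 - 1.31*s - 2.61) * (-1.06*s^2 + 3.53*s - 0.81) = 3.8372*s^5 - 11.1568*s^4 - 1.0801*s^3 - 0.6184*s^2 - 8.1522*s + 2.1141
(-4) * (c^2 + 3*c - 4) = -4*c^2 - 12*c + 16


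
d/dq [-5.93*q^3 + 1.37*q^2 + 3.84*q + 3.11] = -17.79*q^2 + 2.74*q + 3.84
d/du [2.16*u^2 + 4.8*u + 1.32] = 4.32*u + 4.8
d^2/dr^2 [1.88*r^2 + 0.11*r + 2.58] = 3.76000000000000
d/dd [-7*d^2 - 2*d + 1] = -14*d - 2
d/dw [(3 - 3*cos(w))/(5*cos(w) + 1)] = 18*sin(w)/(5*cos(w) + 1)^2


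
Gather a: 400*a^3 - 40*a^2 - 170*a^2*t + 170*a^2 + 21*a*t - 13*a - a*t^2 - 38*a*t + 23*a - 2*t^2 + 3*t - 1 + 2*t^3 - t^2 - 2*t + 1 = 400*a^3 + a^2*(130 - 170*t) + a*(-t^2 - 17*t + 10) + 2*t^3 - 3*t^2 + t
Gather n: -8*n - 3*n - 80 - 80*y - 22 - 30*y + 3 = -11*n - 110*y - 99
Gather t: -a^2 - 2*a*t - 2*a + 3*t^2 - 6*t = -a^2 - 2*a + 3*t^2 + t*(-2*a - 6)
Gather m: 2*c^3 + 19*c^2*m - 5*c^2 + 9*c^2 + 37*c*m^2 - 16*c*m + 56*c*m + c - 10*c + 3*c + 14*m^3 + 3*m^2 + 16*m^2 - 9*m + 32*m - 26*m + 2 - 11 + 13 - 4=2*c^3 + 4*c^2 - 6*c + 14*m^3 + m^2*(37*c + 19) + m*(19*c^2 + 40*c - 3)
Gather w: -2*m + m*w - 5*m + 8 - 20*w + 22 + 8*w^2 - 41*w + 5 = -7*m + 8*w^2 + w*(m - 61) + 35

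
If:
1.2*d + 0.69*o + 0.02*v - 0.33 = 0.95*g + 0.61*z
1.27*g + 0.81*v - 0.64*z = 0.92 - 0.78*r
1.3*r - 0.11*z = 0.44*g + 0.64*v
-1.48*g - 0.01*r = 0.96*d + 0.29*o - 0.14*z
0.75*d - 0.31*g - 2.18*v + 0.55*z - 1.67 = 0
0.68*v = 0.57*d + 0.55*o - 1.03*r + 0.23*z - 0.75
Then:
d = -1.35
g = 0.61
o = -1.33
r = -1.64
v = -2.76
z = -5.73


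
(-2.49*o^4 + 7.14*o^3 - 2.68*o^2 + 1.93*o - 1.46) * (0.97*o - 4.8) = -2.4153*o^5 + 18.8778*o^4 - 36.8716*o^3 + 14.7361*o^2 - 10.6802*o + 7.008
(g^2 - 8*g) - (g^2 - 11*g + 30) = 3*g - 30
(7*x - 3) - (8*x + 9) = -x - 12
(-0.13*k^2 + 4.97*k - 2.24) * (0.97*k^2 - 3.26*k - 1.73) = -0.1261*k^4 + 5.2447*k^3 - 18.1501*k^2 - 1.2957*k + 3.8752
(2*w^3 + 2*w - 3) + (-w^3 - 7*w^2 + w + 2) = w^3 - 7*w^2 + 3*w - 1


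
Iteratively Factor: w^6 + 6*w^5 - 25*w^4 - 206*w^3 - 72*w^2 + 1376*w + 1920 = (w + 4)*(w^5 + 2*w^4 - 33*w^3 - 74*w^2 + 224*w + 480) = (w - 5)*(w + 4)*(w^4 + 7*w^3 + 2*w^2 - 64*w - 96) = (w - 5)*(w + 4)^2*(w^3 + 3*w^2 - 10*w - 24) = (w - 5)*(w - 3)*(w + 4)^2*(w^2 + 6*w + 8) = (w - 5)*(w - 3)*(w + 4)^3*(w + 2)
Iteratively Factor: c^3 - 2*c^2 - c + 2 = (c - 1)*(c^2 - c - 2) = (c - 1)*(c + 1)*(c - 2)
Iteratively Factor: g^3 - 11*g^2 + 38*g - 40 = (g - 2)*(g^2 - 9*g + 20) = (g - 5)*(g - 2)*(g - 4)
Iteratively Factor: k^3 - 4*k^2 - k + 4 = (k - 1)*(k^2 - 3*k - 4) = (k - 1)*(k + 1)*(k - 4)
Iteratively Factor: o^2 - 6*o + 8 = (o - 2)*(o - 4)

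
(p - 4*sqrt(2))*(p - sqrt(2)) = p^2 - 5*sqrt(2)*p + 8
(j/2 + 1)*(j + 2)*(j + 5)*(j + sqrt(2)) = j^4/2 + sqrt(2)*j^3/2 + 9*j^3/2 + 9*sqrt(2)*j^2/2 + 12*j^2 + 10*j + 12*sqrt(2)*j + 10*sqrt(2)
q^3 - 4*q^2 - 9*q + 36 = (q - 4)*(q - 3)*(q + 3)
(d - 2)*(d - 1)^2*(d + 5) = d^4 + d^3 - 15*d^2 + 23*d - 10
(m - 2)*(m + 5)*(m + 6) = m^3 + 9*m^2 + 8*m - 60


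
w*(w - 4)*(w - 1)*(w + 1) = w^4 - 4*w^3 - w^2 + 4*w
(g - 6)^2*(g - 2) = g^3 - 14*g^2 + 60*g - 72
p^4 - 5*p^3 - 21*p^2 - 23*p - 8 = (p - 8)*(p + 1)^3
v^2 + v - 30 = (v - 5)*(v + 6)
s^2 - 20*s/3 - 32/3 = (s - 8)*(s + 4/3)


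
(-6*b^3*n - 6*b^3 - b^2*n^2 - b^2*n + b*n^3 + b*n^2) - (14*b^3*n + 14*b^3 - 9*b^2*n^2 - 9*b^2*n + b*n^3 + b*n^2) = -20*b^3*n - 20*b^3 + 8*b^2*n^2 + 8*b^2*n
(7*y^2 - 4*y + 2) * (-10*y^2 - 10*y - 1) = -70*y^4 - 30*y^3 + 13*y^2 - 16*y - 2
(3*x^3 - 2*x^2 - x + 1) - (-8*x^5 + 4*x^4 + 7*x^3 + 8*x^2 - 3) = 8*x^5 - 4*x^4 - 4*x^3 - 10*x^2 - x + 4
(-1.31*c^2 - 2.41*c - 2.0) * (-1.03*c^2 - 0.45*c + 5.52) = 1.3493*c^4 + 3.0718*c^3 - 4.0867*c^2 - 12.4032*c - 11.04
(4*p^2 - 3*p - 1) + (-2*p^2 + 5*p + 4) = 2*p^2 + 2*p + 3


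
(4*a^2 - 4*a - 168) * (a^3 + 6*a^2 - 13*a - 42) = 4*a^5 + 20*a^4 - 244*a^3 - 1124*a^2 + 2352*a + 7056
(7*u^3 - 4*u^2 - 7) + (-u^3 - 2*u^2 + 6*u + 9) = 6*u^3 - 6*u^2 + 6*u + 2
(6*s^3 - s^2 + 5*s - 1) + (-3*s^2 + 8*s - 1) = 6*s^3 - 4*s^2 + 13*s - 2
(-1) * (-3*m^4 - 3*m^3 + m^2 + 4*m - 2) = 3*m^4 + 3*m^3 - m^2 - 4*m + 2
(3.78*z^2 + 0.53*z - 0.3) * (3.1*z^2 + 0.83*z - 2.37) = 11.718*z^4 + 4.7804*z^3 - 9.4487*z^2 - 1.5051*z + 0.711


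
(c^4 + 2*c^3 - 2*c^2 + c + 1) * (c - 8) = c^5 - 6*c^4 - 18*c^3 + 17*c^2 - 7*c - 8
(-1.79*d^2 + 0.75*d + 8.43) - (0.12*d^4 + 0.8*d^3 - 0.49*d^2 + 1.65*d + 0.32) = -0.12*d^4 - 0.8*d^3 - 1.3*d^2 - 0.9*d + 8.11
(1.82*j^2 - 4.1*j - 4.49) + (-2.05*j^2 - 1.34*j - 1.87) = -0.23*j^2 - 5.44*j - 6.36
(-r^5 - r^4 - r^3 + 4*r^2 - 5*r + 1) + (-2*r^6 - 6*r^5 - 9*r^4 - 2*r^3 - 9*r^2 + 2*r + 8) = -2*r^6 - 7*r^5 - 10*r^4 - 3*r^3 - 5*r^2 - 3*r + 9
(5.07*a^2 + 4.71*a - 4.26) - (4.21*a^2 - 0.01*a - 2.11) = 0.86*a^2 + 4.72*a - 2.15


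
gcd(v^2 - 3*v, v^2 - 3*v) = v^2 - 3*v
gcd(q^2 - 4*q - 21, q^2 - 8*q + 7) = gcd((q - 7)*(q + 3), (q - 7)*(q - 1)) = q - 7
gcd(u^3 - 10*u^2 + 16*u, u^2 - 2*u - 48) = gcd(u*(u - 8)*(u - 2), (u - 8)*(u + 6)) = u - 8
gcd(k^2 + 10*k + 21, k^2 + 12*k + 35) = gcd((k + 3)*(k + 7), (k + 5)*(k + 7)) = k + 7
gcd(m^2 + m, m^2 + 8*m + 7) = m + 1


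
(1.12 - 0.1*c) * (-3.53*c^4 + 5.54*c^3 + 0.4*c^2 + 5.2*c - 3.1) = 0.353*c^5 - 4.5076*c^4 + 6.1648*c^3 - 0.072*c^2 + 6.134*c - 3.472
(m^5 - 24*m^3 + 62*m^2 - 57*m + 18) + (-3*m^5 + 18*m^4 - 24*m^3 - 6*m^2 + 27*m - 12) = -2*m^5 + 18*m^4 - 48*m^3 + 56*m^2 - 30*m + 6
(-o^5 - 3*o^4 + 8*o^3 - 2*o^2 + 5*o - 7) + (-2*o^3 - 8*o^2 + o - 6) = -o^5 - 3*o^4 + 6*o^3 - 10*o^2 + 6*o - 13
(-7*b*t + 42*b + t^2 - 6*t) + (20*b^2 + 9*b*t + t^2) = 20*b^2 + 2*b*t + 42*b + 2*t^2 - 6*t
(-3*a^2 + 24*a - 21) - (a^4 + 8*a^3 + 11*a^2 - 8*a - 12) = -a^4 - 8*a^3 - 14*a^2 + 32*a - 9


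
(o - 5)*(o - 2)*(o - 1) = o^3 - 8*o^2 + 17*o - 10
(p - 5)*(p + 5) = p^2 - 25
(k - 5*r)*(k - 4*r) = k^2 - 9*k*r + 20*r^2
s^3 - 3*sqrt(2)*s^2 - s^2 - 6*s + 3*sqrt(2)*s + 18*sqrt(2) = (s - 3)*(s + 2)*(s - 3*sqrt(2))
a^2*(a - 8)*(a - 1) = a^4 - 9*a^3 + 8*a^2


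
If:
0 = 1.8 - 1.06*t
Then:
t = 1.70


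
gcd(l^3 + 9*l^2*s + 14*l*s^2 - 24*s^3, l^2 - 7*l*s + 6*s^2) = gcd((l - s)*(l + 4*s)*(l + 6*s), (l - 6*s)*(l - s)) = -l + s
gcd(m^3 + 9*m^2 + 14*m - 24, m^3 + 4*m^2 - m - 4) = m^2 + 3*m - 4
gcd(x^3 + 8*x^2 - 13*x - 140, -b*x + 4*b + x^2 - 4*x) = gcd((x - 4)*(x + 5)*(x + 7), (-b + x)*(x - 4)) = x - 4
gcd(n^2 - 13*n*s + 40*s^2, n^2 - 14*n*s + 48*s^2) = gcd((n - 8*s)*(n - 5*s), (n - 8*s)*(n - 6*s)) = -n + 8*s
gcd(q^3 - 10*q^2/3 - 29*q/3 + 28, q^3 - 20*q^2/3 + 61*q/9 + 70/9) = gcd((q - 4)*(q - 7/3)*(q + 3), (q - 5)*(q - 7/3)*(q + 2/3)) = q - 7/3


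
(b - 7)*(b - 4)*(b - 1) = b^3 - 12*b^2 + 39*b - 28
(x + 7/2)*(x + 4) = x^2 + 15*x/2 + 14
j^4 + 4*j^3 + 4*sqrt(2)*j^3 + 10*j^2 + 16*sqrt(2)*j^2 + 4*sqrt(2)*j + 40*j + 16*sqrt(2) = (j + 4)*(j + sqrt(2))^2*(j + 2*sqrt(2))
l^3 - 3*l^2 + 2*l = l*(l - 2)*(l - 1)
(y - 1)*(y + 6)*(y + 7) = y^3 + 12*y^2 + 29*y - 42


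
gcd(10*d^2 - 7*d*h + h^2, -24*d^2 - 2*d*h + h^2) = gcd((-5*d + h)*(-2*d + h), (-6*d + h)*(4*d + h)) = 1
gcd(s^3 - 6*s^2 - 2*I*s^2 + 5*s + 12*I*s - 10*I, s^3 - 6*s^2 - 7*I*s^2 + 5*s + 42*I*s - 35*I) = s^2 - 6*s + 5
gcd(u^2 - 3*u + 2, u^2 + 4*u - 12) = u - 2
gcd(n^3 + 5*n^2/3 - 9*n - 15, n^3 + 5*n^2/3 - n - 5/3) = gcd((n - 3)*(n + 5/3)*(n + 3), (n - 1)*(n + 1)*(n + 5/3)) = n + 5/3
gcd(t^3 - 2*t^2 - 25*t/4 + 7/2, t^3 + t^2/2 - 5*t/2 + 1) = t^2 + 3*t/2 - 1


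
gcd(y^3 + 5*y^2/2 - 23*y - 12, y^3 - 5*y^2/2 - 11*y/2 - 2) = y^2 - 7*y/2 - 2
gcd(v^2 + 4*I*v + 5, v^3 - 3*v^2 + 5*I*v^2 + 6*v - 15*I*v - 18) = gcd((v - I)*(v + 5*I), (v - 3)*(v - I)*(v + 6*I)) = v - I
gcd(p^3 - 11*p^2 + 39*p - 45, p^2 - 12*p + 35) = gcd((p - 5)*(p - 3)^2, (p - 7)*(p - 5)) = p - 5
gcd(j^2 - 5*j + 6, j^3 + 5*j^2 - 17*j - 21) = j - 3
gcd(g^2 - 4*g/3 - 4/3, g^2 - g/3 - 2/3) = g + 2/3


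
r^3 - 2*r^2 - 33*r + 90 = (r - 5)*(r - 3)*(r + 6)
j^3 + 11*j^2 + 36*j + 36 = (j + 2)*(j + 3)*(j + 6)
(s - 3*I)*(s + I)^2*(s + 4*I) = s^4 + 3*I*s^3 + 9*s^2 + 23*I*s - 12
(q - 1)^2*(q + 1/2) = q^3 - 3*q^2/2 + 1/2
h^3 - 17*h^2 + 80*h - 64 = (h - 8)^2*(h - 1)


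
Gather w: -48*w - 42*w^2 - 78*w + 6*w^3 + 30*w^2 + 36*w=6*w^3 - 12*w^2 - 90*w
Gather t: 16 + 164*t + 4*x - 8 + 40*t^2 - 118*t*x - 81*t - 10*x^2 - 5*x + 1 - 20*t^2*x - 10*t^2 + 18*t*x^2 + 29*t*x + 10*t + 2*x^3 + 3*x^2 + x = t^2*(30 - 20*x) + t*(18*x^2 - 89*x + 93) + 2*x^3 - 7*x^2 + 9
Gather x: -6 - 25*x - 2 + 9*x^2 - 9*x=9*x^2 - 34*x - 8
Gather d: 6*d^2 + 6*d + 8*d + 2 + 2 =6*d^2 + 14*d + 4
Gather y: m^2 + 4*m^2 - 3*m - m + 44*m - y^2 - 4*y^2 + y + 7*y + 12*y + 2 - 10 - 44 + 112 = 5*m^2 + 40*m - 5*y^2 + 20*y + 60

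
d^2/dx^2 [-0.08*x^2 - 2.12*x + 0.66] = -0.160000000000000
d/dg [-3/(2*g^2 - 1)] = 12*g/(2*g^2 - 1)^2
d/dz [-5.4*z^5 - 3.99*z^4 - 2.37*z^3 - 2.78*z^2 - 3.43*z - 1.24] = -27.0*z^4 - 15.96*z^3 - 7.11*z^2 - 5.56*z - 3.43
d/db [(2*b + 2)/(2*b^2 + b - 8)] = 2*(2*b^2 + b - (b + 1)*(4*b + 1) - 8)/(2*b^2 + b - 8)^2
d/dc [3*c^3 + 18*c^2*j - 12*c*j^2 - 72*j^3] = 9*c^2 + 36*c*j - 12*j^2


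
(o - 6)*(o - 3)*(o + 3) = o^3 - 6*o^2 - 9*o + 54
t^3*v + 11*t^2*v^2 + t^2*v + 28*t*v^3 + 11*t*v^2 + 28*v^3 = (t + 4*v)*(t + 7*v)*(t*v + v)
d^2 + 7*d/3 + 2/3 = (d + 1/3)*(d + 2)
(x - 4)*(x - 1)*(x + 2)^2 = x^4 - x^3 - 12*x^2 - 4*x + 16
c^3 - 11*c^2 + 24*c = c*(c - 8)*(c - 3)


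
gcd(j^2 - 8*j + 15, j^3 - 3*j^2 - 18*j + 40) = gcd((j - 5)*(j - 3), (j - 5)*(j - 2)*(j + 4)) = j - 5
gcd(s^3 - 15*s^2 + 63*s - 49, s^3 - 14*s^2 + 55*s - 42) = s^2 - 8*s + 7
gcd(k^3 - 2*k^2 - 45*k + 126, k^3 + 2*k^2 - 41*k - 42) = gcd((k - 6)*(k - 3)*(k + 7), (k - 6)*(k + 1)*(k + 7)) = k^2 + k - 42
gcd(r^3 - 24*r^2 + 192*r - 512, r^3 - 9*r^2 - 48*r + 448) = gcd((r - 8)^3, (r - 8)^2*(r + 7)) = r^2 - 16*r + 64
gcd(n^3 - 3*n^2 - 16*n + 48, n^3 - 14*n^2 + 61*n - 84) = n^2 - 7*n + 12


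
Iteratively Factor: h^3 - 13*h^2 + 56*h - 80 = (h - 5)*(h^2 - 8*h + 16) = (h - 5)*(h - 4)*(h - 4)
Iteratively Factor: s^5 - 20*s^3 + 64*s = (s - 4)*(s^4 + 4*s^3 - 4*s^2 - 16*s) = (s - 4)*(s + 4)*(s^3 - 4*s) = (s - 4)*(s - 2)*(s + 4)*(s^2 + 2*s) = (s - 4)*(s - 2)*(s + 2)*(s + 4)*(s)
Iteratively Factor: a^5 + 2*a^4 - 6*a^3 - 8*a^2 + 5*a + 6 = (a + 3)*(a^4 - a^3 - 3*a^2 + a + 2) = (a + 1)*(a + 3)*(a^3 - 2*a^2 - a + 2) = (a - 2)*(a + 1)*(a + 3)*(a^2 - 1) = (a - 2)*(a + 1)^2*(a + 3)*(a - 1)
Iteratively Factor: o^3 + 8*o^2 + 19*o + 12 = (o + 4)*(o^2 + 4*o + 3) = (o + 3)*(o + 4)*(o + 1)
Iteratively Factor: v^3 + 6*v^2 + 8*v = (v)*(v^2 + 6*v + 8) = v*(v + 2)*(v + 4)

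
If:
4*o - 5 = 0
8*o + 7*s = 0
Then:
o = 5/4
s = -10/7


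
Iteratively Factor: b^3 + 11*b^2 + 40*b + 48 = (b + 3)*(b^2 + 8*b + 16) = (b + 3)*(b + 4)*(b + 4)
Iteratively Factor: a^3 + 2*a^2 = (a + 2)*(a^2) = a*(a + 2)*(a)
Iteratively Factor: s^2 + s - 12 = (s + 4)*(s - 3)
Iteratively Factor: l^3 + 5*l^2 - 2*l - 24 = (l - 2)*(l^2 + 7*l + 12) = (l - 2)*(l + 4)*(l + 3)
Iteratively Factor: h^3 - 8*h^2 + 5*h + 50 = (h + 2)*(h^2 - 10*h + 25) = (h - 5)*(h + 2)*(h - 5)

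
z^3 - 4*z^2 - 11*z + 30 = (z - 5)*(z - 2)*(z + 3)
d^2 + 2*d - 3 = (d - 1)*(d + 3)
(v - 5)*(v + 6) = v^2 + v - 30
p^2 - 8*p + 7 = (p - 7)*(p - 1)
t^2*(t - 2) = t^3 - 2*t^2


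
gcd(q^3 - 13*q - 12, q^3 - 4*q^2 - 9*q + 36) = q^2 - q - 12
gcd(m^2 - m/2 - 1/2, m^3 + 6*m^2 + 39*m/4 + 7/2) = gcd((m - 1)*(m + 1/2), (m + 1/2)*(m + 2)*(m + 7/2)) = m + 1/2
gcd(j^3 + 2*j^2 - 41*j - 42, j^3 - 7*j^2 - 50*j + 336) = j^2 + j - 42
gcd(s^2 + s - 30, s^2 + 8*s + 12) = s + 6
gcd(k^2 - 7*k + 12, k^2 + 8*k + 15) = 1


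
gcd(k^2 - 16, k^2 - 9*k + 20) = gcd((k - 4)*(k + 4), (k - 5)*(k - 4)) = k - 4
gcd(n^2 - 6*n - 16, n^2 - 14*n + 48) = n - 8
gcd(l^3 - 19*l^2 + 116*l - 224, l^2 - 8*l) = l - 8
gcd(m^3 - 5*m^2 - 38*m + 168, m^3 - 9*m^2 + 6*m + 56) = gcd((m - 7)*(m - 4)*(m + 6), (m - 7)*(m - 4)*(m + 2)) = m^2 - 11*m + 28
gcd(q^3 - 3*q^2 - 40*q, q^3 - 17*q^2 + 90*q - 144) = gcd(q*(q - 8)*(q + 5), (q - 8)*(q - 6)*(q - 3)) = q - 8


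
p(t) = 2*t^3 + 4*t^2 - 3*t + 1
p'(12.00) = 957.00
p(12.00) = 3997.00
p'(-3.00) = 27.00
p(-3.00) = -8.00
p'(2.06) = 38.94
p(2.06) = 29.28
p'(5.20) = 200.84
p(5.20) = 374.78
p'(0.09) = -2.23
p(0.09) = 0.76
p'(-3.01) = 27.28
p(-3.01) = -8.27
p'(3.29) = 88.26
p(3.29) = 105.65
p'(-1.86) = 2.88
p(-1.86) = 7.55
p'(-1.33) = -3.03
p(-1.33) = 7.36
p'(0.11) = -2.05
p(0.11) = 0.72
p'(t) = 6*t^2 + 8*t - 3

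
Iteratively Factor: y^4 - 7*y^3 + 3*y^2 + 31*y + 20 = (y - 4)*(y^3 - 3*y^2 - 9*y - 5) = (y - 5)*(y - 4)*(y^2 + 2*y + 1) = (y - 5)*(y - 4)*(y + 1)*(y + 1)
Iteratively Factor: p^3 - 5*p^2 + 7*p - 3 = (p - 3)*(p^2 - 2*p + 1) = (p - 3)*(p - 1)*(p - 1)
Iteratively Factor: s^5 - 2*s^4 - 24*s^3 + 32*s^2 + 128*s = (s)*(s^4 - 2*s^3 - 24*s^2 + 32*s + 128) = s*(s - 4)*(s^3 + 2*s^2 - 16*s - 32) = s*(s - 4)*(s + 4)*(s^2 - 2*s - 8) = s*(s - 4)^2*(s + 4)*(s + 2)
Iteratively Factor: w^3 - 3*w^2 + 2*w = (w - 1)*(w^2 - 2*w) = (w - 2)*(w - 1)*(w)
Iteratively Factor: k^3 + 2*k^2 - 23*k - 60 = (k - 5)*(k^2 + 7*k + 12) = (k - 5)*(k + 3)*(k + 4)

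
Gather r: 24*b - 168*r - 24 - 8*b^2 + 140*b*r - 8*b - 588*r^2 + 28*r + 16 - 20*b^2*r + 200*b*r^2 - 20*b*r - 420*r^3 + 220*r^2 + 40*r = -8*b^2 + 16*b - 420*r^3 + r^2*(200*b - 368) + r*(-20*b^2 + 120*b - 100) - 8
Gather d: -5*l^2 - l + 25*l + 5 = -5*l^2 + 24*l + 5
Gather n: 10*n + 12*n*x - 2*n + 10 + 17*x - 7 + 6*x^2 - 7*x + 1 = n*(12*x + 8) + 6*x^2 + 10*x + 4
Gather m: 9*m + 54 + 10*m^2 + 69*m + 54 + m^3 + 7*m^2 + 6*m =m^3 + 17*m^2 + 84*m + 108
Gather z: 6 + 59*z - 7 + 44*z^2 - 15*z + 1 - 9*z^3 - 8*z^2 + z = -9*z^3 + 36*z^2 + 45*z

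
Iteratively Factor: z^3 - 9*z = (z + 3)*(z^2 - 3*z) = z*(z + 3)*(z - 3)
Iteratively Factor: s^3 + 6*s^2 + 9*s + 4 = (s + 1)*(s^2 + 5*s + 4) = (s + 1)^2*(s + 4)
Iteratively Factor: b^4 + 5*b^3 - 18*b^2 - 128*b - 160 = (b + 4)*(b^3 + b^2 - 22*b - 40) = (b + 2)*(b + 4)*(b^2 - b - 20) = (b - 5)*(b + 2)*(b + 4)*(b + 4)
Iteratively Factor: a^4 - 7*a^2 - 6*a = (a + 1)*(a^3 - a^2 - 6*a) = (a - 3)*(a + 1)*(a^2 + 2*a) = (a - 3)*(a + 1)*(a + 2)*(a)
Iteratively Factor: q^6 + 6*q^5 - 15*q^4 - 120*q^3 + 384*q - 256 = (q + 4)*(q^5 + 2*q^4 - 23*q^3 - 28*q^2 + 112*q - 64) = (q + 4)^2*(q^4 - 2*q^3 - 15*q^2 + 32*q - 16) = (q - 4)*(q + 4)^2*(q^3 + 2*q^2 - 7*q + 4) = (q - 4)*(q + 4)^3*(q^2 - 2*q + 1) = (q - 4)*(q - 1)*(q + 4)^3*(q - 1)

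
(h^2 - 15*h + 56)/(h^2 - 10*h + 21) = (h - 8)/(h - 3)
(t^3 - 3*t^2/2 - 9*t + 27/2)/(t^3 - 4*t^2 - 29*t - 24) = (2*t^2 - 9*t + 9)/(2*(t^2 - 7*t - 8))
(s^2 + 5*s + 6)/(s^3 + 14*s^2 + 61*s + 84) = (s + 2)/(s^2 + 11*s + 28)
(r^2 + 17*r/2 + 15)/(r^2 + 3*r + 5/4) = 2*(r + 6)/(2*r + 1)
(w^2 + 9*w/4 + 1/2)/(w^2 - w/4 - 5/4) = (4*w^2 + 9*w + 2)/(4*w^2 - w - 5)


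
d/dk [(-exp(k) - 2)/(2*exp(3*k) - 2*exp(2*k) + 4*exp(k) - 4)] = ((exp(k) + 2)*(3*exp(2*k) - 2*exp(k) + 2) - exp(3*k) + exp(2*k) - 2*exp(k) + 2)*exp(k)/(2*(exp(3*k) - exp(2*k) + 2*exp(k) - 2)^2)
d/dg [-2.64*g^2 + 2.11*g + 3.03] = 2.11 - 5.28*g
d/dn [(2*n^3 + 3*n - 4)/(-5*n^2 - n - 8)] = (-10*n^4 - 4*n^3 - 33*n^2 - 40*n - 28)/(25*n^4 + 10*n^3 + 81*n^2 + 16*n + 64)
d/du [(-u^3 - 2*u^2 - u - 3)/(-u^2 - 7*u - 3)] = (u^4 + 14*u^3 + 22*u^2 + 6*u - 18)/(u^4 + 14*u^3 + 55*u^2 + 42*u + 9)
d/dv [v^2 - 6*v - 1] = 2*v - 6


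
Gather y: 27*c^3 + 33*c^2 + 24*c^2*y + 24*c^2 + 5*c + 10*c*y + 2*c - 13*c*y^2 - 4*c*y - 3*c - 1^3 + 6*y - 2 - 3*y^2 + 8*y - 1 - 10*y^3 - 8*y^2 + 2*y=27*c^3 + 57*c^2 + 4*c - 10*y^3 + y^2*(-13*c - 11) + y*(24*c^2 + 6*c + 16) - 4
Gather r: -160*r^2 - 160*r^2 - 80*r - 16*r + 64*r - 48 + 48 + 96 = -320*r^2 - 32*r + 96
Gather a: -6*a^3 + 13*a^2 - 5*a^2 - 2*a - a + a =-6*a^3 + 8*a^2 - 2*a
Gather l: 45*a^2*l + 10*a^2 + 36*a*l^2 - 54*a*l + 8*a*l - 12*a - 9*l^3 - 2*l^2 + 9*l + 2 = 10*a^2 - 12*a - 9*l^3 + l^2*(36*a - 2) + l*(45*a^2 - 46*a + 9) + 2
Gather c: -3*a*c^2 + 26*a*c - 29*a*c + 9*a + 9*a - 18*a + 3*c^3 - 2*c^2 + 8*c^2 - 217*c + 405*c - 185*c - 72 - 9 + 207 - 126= 3*c^3 + c^2*(6 - 3*a) + c*(3 - 3*a)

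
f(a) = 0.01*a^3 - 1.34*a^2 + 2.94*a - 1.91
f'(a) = 0.03*a^2 - 2.68*a + 2.94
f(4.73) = -16.93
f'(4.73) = -9.07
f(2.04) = -1.40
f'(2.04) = -2.40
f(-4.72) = -46.69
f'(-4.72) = 16.26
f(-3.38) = -27.54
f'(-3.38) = 12.34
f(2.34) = -2.24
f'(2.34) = -3.17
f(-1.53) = -9.58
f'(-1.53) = 7.11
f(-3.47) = -28.66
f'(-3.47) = 12.60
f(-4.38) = -41.33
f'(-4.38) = 15.25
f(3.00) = -4.88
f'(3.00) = -4.83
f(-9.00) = -144.20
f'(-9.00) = 29.49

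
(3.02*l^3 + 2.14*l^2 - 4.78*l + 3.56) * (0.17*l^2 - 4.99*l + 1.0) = 0.5134*l^5 - 14.706*l^4 - 8.4712*l^3 + 26.5974*l^2 - 22.5444*l + 3.56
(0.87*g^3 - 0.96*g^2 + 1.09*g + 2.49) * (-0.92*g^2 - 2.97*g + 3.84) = -0.8004*g^5 - 1.7007*g^4 + 5.1892*g^3 - 9.2145*g^2 - 3.2097*g + 9.5616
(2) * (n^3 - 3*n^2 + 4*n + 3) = 2*n^3 - 6*n^2 + 8*n + 6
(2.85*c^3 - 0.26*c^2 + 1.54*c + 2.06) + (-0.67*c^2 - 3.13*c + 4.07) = 2.85*c^3 - 0.93*c^2 - 1.59*c + 6.13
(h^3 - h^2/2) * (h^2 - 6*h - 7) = h^5 - 13*h^4/2 - 4*h^3 + 7*h^2/2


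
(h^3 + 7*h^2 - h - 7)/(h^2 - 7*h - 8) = (h^2 + 6*h - 7)/(h - 8)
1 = 1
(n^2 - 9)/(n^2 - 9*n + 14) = (n^2 - 9)/(n^2 - 9*n + 14)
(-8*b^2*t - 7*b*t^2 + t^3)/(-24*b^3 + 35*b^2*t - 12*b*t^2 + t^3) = t*(b + t)/(3*b^2 - 4*b*t + t^2)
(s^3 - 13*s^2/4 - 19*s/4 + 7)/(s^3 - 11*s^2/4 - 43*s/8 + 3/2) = 2*(4*s^2 + 3*s - 7)/(8*s^2 + 10*s - 3)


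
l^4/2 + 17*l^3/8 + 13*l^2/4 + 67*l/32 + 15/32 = (l/2 + 1/2)*(l + 1/2)*(l + 5/4)*(l + 3/2)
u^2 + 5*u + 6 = (u + 2)*(u + 3)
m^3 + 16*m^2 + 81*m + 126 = (m + 3)*(m + 6)*(m + 7)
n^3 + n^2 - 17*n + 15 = (n - 3)*(n - 1)*(n + 5)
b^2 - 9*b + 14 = (b - 7)*(b - 2)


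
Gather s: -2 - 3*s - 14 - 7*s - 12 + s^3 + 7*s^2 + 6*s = s^3 + 7*s^2 - 4*s - 28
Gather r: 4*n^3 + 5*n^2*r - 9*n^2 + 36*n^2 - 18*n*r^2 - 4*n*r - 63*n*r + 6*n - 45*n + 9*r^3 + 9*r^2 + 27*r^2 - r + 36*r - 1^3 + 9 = 4*n^3 + 27*n^2 - 39*n + 9*r^3 + r^2*(36 - 18*n) + r*(5*n^2 - 67*n + 35) + 8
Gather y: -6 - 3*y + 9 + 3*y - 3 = 0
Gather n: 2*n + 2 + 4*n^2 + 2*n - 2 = 4*n^2 + 4*n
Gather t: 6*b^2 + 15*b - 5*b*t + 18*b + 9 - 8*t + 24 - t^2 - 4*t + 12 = 6*b^2 + 33*b - t^2 + t*(-5*b - 12) + 45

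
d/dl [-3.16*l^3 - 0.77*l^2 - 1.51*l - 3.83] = -9.48*l^2 - 1.54*l - 1.51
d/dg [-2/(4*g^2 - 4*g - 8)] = (g - 1/2)/(-g^2 + g + 2)^2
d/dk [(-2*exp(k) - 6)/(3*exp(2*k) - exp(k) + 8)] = 2*((exp(k) + 3)*(6*exp(k) - 1) - 3*exp(2*k) + exp(k) - 8)*exp(k)/(3*exp(2*k) - exp(k) + 8)^2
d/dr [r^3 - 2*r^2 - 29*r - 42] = 3*r^2 - 4*r - 29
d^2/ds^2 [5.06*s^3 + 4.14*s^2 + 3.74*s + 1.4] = 30.36*s + 8.28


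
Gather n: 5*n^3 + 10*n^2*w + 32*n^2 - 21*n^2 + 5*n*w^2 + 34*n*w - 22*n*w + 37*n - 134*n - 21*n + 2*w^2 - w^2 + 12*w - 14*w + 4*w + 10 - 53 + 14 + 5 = 5*n^3 + n^2*(10*w + 11) + n*(5*w^2 + 12*w - 118) + w^2 + 2*w - 24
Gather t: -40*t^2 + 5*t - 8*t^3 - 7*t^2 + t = -8*t^3 - 47*t^2 + 6*t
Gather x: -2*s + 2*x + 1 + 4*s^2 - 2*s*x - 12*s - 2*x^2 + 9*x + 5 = 4*s^2 - 14*s - 2*x^2 + x*(11 - 2*s) + 6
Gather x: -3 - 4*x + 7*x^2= 7*x^2 - 4*x - 3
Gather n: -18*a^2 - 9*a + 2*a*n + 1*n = -18*a^2 - 9*a + n*(2*a + 1)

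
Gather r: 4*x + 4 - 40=4*x - 36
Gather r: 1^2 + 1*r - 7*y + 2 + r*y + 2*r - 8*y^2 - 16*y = r*(y + 3) - 8*y^2 - 23*y + 3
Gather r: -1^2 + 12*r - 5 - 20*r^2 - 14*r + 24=-20*r^2 - 2*r + 18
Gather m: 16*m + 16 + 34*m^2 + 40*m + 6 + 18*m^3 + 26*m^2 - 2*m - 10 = 18*m^3 + 60*m^2 + 54*m + 12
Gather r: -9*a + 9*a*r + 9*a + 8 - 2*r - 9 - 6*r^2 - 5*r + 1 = -6*r^2 + r*(9*a - 7)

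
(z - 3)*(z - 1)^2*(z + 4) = z^4 - z^3 - 13*z^2 + 25*z - 12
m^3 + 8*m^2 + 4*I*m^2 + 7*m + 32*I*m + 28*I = (m + 1)*(m + 7)*(m + 4*I)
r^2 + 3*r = r*(r + 3)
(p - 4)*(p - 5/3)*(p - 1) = p^3 - 20*p^2/3 + 37*p/3 - 20/3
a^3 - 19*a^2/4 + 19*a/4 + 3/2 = (a - 3)*(a - 2)*(a + 1/4)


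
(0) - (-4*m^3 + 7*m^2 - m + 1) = 4*m^3 - 7*m^2 + m - 1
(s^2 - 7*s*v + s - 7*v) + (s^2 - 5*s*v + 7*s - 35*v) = 2*s^2 - 12*s*v + 8*s - 42*v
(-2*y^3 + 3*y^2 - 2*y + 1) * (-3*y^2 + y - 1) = 6*y^5 - 11*y^4 + 11*y^3 - 8*y^2 + 3*y - 1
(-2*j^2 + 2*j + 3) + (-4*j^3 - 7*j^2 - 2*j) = -4*j^3 - 9*j^2 + 3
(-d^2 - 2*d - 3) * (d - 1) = -d^3 - d^2 - d + 3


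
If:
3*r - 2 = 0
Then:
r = 2/3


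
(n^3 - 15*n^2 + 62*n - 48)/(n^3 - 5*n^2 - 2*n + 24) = (n^3 - 15*n^2 + 62*n - 48)/(n^3 - 5*n^2 - 2*n + 24)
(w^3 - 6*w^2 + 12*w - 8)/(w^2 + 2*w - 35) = (w^3 - 6*w^2 + 12*w - 8)/(w^2 + 2*w - 35)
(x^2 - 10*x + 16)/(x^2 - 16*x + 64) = (x - 2)/(x - 8)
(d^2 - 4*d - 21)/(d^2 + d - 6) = (d - 7)/(d - 2)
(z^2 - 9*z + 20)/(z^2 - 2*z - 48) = (-z^2 + 9*z - 20)/(-z^2 + 2*z + 48)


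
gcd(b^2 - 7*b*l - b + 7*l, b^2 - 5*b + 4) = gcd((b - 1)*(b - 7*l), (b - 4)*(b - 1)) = b - 1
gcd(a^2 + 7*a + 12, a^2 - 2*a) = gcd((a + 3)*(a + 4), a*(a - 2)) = 1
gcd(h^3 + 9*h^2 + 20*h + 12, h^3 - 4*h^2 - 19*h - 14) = h^2 + 3*h + 2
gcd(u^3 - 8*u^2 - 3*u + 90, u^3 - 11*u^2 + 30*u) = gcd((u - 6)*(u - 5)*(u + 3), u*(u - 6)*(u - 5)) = u^2 - 11*u + 30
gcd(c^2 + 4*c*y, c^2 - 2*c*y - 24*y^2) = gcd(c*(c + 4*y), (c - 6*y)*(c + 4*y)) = c + 4*y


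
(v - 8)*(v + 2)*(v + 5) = v^3 - v^2 - 46*v - 80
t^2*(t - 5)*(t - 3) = t^4 - 8*t^3 + 15*t^2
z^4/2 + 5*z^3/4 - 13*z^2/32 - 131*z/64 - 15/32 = (z/2 + 1)*(z - 5/4)*(z + 1/4)*(z + 3/2)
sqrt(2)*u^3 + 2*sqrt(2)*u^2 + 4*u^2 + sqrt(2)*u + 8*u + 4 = (u + 1)*(u + 2*sqrt(2))*(sqrt(2)*u + sqrt(2))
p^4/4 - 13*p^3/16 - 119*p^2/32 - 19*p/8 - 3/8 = (p/4 + 1/2)*(p - 6)*(p + 1/4)*(p + 1/2)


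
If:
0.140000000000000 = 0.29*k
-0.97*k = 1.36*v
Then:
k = 0.48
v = -0.34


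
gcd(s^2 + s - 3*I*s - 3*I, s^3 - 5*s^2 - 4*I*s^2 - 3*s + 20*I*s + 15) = s - 3*I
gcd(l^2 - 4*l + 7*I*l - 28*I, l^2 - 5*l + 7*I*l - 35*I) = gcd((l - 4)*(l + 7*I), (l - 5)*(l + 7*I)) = l + 7*I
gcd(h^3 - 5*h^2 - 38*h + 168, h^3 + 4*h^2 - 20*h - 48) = h^2 + 2*h - 24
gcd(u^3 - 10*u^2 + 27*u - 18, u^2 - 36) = u - 6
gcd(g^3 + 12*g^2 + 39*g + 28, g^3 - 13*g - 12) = g + 1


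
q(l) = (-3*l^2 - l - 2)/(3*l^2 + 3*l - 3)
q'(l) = (-6*l - 3)*(-3*l^2 - l - 2)/(3*l^2 + 3*l - 3)^2 + (-6*l - 1)/(3*l^2 + 3*l - 3) = (-2*l^2 + 10*l + 3)/(3*(l^4 + 2*l^3 - l^2 - 2*l + 1))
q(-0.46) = 0.58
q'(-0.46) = -0.43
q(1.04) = -1.87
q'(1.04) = 2.98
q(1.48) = -1.25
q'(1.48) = 0.63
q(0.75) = -4.73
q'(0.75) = 32.00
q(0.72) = -5.98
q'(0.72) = 53.74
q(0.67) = -11.26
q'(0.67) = 207.54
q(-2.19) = -2.95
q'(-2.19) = -3.68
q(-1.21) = 2.32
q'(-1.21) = -7.21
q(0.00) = 0.67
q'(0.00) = 1.00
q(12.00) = -0.96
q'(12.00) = 0.00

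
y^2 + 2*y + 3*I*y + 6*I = (y + 2)*(y + 3*I)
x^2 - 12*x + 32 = (x - 8)*(x - 4)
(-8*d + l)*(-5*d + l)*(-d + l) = -40*d^3 + 53*d^2*l - 14*d*l^2 + l^3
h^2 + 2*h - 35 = (h - 5)*(h + 7)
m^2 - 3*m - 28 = (m - 7)*(m + 4)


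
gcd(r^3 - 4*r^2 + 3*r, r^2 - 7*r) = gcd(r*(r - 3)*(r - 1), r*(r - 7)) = r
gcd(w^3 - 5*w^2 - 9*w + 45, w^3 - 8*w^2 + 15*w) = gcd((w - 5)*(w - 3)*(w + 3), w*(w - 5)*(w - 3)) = w^2 - 8*w + 15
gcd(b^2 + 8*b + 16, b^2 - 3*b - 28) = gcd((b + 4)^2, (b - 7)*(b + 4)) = b + 4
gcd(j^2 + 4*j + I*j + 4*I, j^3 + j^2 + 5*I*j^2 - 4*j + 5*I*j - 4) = j + I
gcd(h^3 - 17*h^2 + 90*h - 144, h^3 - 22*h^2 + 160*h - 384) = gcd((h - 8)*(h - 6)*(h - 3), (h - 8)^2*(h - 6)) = h^2 - 14*h + 48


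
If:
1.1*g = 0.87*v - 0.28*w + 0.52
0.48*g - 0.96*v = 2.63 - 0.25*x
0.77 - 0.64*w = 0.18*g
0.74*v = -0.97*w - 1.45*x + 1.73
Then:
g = -3.07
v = -3.82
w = 2.07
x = 1.76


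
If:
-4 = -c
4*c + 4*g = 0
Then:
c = 4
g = -4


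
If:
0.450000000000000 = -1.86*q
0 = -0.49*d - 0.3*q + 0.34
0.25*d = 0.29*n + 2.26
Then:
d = 0.84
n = -7.07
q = -0.24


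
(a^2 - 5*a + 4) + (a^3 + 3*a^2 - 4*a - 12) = a^3 + 4*a^2 - 9*a - 8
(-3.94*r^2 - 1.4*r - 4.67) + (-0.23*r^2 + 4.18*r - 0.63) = -4.17*r^2 + 2.78*r - 5.3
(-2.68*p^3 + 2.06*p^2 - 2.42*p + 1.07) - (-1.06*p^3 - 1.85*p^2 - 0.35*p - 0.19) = -1.62*p^3 + 3.91*p^2 - 2.07*p + 1.26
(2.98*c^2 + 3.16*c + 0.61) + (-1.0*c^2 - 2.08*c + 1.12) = 1.98*c^2 + 1.08*c + 1.73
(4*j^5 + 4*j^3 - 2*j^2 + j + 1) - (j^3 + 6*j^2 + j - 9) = 4*j^5 + 3*j^3 - 8*j^2 + 10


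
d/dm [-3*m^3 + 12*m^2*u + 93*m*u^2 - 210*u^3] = -9*m^2 + 24*m*u + 93*u^2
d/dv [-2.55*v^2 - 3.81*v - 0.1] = -5.1*v - 3.81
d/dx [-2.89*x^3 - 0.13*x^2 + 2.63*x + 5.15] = -8.67*x^2 - 0.26*x + 2.63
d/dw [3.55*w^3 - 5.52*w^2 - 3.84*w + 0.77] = 10.65*w^2 - 11.04*w - 3.84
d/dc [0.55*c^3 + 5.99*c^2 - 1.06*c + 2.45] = 1.65*c^2 + 11.98*c - 1.06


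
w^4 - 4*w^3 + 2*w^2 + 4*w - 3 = (w - 3)*(w - 1)^2*(w + 1)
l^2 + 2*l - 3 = (l - 1)*(l + 3)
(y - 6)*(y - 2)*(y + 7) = y^3 - y^2 - 44*y + 84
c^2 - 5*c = c*(c - 5)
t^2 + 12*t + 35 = (t + 5)*(t + 7)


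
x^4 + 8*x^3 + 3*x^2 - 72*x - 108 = (x - 3)*(x + 2)*(x + 3)*(x + 6)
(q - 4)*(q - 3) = q^2 - 7*q + 12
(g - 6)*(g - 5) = g^2 - 11*g + 30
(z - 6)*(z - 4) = z^2 - 10*z + 24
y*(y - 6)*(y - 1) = y^3 - 7*y^2 + 6*y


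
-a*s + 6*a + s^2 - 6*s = (-a + s)*(s - 6)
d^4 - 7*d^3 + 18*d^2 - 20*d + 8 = (d - 2)^3*(d - 1)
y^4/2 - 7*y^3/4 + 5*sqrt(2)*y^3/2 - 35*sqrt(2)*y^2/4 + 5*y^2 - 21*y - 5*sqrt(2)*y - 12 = (y/2 + sqrt(2))*(y - 4)*(y + 1/2)*(y + 3*sqrt(2))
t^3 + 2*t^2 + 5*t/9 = t*(t + 1/3)*(t + 5/3)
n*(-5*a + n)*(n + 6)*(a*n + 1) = -5*a^2*n^3 - 30*a^2*n^2 + a*n^4 + 6*a*n^3 - 5*a*n^2 - 30*a*n + n^3 + 6*n^2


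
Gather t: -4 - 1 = -5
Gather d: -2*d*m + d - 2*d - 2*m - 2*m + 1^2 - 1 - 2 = d*(-2*m - 1) - 4*m - 2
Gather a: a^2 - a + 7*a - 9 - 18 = a^2 + 6*a - 27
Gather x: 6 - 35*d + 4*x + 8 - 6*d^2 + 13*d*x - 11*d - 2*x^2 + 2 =-6*d^2 - 46*d - 2*x^2 + x*(13*d + 4) + 16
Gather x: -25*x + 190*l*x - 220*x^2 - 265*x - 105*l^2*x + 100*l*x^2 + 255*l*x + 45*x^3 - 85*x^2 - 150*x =45*x^3 + x^2*(100*l - 305) + x*(-105*l^2 + 445*l - 440)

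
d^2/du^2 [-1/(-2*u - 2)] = (u + 1)^(-3)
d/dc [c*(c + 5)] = 2*c + 5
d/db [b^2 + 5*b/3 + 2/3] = 2*b + 5/3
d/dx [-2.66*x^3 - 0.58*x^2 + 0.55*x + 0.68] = -7.98*x^2 - 1.16*x + 0.55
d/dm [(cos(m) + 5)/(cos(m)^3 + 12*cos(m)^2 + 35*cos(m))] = (2*cos(m) + 7)*sin(m)/((cos(m) + 7)^2*cos(m)^2)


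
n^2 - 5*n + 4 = (n - 4)*(n - 1)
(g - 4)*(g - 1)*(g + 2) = g^3 - 3*g^2 - 6*g + 8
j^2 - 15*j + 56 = (j - 8)*(j - 7)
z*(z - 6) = z^2 - 6*z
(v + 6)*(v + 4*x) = v^2 + 4*v*x + 6*v + 24*x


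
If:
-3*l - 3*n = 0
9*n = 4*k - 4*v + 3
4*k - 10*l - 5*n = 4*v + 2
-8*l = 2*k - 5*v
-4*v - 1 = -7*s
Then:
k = -145/168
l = -5/14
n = 5/14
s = -8/21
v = -11/12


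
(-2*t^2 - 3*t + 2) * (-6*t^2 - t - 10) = 12*t^4 + 20*t^3 + 11*t^2 + 28*t - 20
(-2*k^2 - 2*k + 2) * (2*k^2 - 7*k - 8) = -4*k^4 + 10*k^3 + 34*k^2 + 2*k - 16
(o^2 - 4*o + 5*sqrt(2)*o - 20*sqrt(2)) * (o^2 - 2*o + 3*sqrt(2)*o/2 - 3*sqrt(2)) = o^4 - 6*o^3 + 13*sqrt(2)*o^3/2 - 39*sqrt(2)*o^2 + 23*o^2 - 90*o + 52*sqrt(2)*o + 120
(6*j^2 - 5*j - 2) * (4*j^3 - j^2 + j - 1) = 24*j^5 - 26*j^4 + 3*j^3 - 9*j^2 + 3*j + 2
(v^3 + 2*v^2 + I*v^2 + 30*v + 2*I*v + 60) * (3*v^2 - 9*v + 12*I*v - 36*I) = 3*v^5 - 3*v^4 + 15*I*v^4 + 60*v^3 - 15*I*v^3 - 78*v^2 + 270*I*v^2 - 468*v - 360*I*v - 2160*I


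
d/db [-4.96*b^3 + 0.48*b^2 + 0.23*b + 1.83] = -14.88*b^2 + 0.96*b + 0.23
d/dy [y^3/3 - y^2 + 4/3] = y*(y - 2)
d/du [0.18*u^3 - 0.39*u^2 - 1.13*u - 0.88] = 0.54*u^2 - 0.78*u - 1.13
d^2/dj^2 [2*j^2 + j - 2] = 4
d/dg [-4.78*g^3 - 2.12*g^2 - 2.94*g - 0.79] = -14.34*g^2 - 4.24*g - 2.94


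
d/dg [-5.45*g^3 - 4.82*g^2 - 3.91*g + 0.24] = -16.35*g^2 - 9.64*g - 3.91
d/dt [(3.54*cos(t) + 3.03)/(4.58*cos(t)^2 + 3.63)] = (16.2132*cos(t)^2 + 27.7548*cos(t) - 12.8502)*sin(t)/(20.9764*cos(t)^4 + 33.2508*cos(t)^2 + 13.1769)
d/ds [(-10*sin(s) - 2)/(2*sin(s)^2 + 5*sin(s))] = 2*(10*cos(s) + 4/tan(s) + 5*cos(s)/sin(s)^2)/(2*sin(s) + 5)^2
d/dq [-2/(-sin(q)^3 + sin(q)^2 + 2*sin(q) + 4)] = 2*(-3*sin(q)^2 + 2*sin(q) + 2)*cos(q)/(-sin(q)^3 + sin(q)^2 + 2*sin(q) + 4)^2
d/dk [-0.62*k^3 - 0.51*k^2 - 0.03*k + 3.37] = -1.86*k^2 - 1.02*k - 0.03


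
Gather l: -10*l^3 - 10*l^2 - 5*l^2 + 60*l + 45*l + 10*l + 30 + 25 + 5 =-10*l^3 - 15*l^2 + 115*l + 60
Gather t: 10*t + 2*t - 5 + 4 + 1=12*t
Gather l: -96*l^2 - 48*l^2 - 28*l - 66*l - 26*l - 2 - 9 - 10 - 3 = -144*l^2 - 120*l - 24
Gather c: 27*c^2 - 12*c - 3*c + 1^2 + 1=27*c^2 - 15*c + 2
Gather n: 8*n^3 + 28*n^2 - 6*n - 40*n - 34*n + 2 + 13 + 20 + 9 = 8*n^3 + 28*n^2 - 80*n + 44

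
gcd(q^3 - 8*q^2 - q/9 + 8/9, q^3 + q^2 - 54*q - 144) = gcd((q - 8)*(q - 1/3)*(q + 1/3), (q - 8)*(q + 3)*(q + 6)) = q - 8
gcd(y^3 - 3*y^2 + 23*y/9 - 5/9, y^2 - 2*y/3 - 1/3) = y - 1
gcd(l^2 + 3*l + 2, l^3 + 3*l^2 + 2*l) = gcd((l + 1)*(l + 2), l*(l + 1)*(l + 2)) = l^2 + 3*l + 2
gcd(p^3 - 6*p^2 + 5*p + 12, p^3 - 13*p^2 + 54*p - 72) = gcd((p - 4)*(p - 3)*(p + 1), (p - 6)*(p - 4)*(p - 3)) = p^2 - 7*p + 12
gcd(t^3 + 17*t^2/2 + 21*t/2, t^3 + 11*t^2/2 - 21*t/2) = t^2 + 7*t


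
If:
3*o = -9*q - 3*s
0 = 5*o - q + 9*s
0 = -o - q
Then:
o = 0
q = 0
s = 0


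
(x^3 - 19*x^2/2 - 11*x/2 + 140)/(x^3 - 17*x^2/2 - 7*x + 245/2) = (x - 8)/(x - 7)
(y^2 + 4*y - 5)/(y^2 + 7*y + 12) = (y^2 + 4*y - 5)/(y^2 + 7*y + 12)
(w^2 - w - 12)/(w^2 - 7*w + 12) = (w + 3)/(w - 3)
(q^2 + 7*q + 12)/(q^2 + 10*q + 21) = (q + 4)/(q + 7)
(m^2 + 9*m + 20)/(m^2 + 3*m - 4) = (m + 5)/(m - 1)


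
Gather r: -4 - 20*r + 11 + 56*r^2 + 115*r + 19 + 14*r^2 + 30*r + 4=70*r^2 + 125*r + 30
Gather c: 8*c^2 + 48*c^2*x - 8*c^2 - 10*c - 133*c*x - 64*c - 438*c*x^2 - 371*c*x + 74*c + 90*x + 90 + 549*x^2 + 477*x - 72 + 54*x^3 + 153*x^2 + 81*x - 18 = 48*c^2*x + c*(-438*x^2 - 504*x) + 54*x^3 + 702*x^2 + 648*x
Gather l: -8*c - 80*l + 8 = -8*c - 80*l + 8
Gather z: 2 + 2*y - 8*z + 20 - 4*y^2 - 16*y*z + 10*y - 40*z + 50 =-4*y^2 + 12*y + z*(-16*y - 48) + 72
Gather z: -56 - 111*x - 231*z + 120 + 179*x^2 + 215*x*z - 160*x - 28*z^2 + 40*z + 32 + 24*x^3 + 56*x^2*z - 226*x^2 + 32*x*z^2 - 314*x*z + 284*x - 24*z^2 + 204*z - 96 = 24*x^3 - 47*x^2 + 13*x + z^2*(32*x - 52) + z*(56*x^2 - 99*x + 13)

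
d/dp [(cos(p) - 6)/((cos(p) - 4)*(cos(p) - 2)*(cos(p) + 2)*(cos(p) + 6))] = (3*cos(p)^4 - 20*cos(p)^3 - 64*cos(p)^2 + 336*cos(p) - 48)*sin(p)/((cos(p) - 4)^2*(cos(p) - 2)^2*(cos(p) + 2)^2*(cos(p) + 6)^2)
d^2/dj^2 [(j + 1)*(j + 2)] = 2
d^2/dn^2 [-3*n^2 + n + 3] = -6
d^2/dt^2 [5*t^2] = 10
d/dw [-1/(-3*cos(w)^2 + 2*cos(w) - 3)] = 2*(3*cos(w) - 1)*sin(w)/(3*cos(w)^2 - 2*cos(w) + 3)^2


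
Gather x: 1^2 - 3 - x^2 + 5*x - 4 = -x^2 + 5*x - 6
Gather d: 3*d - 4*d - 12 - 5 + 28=11 - d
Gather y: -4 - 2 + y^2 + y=y^2 + y - 6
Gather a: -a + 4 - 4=-a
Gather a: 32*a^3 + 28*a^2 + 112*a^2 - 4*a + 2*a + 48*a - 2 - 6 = 32*a^3 + 140*a^2 + 46*a - 8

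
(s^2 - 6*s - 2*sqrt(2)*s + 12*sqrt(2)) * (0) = 0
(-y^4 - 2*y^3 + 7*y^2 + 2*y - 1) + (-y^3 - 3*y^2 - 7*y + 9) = -y^4 - 3*y^3 + 4*y^2 - 5*y + 8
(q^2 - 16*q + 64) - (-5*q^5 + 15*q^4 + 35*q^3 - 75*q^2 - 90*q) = 5*q^5 - 15*q^4 - 35*q^3 + 76*q^2 + 74*q + 64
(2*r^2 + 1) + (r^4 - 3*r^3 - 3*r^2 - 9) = r^4 - 3*r^3 - r^2 - 8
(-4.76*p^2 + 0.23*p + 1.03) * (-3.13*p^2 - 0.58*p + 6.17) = 14.8988*p^4 + 2.0409*p^3 - 32.7265*p^2 + 0.8217*p + 6.3551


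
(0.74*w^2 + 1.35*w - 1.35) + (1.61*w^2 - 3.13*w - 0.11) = 2.35*w^2 - 1.78*w - 1.46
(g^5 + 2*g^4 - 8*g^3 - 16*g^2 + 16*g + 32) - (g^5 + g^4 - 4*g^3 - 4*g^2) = g^4 - 4*g^3 - 12*g^2 + 16*g + 32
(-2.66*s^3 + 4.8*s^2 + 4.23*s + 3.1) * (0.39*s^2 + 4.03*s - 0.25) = -1.0374*s^5 - 8.8478*s^4 + 21.6587*s^3 + 17.0559*s^2 + 11.4355*s - 0.775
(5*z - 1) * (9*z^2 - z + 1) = 45*z^3 - 14*z^2 + 6*z - 1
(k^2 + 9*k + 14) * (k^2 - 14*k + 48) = k^4 - 5*k^3 - 64*k^2 + 236*k + 672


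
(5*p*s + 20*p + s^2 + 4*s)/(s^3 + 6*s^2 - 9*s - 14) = (5*p*s + 20*p + s^2 + 4*s)/(s^3 + 6*s^2 - 9*s - 14)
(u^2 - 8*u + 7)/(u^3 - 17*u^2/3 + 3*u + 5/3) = 3*(u - 7)/(3*u^2 - 14*u - 5)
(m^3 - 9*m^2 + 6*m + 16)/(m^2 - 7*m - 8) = m - 2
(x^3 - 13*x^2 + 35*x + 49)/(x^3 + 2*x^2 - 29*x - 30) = (x^2 - 14*x + 49)/(x^2 + x - 30)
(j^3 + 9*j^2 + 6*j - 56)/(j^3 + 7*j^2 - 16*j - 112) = (j - 2)/(j - 4)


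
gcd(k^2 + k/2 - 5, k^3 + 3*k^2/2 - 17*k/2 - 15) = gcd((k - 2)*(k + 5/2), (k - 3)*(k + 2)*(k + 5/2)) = k + 5/2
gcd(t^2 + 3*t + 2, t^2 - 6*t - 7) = t + 1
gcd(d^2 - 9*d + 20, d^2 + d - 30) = d - 5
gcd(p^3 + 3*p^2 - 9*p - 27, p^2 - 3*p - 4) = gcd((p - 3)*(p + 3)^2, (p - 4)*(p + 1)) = 1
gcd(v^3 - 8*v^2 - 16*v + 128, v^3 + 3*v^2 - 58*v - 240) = v - 8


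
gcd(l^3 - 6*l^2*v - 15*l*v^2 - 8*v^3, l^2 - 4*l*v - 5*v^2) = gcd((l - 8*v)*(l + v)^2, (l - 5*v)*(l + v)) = l + v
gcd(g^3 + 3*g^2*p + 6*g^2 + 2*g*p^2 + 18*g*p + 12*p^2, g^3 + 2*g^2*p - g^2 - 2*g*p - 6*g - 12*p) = g + 2*p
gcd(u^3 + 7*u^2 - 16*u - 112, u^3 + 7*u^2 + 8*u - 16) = u + 4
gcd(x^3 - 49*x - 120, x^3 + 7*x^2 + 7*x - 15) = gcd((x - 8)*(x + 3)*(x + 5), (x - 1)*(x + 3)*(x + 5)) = x^2 + 8*x + 15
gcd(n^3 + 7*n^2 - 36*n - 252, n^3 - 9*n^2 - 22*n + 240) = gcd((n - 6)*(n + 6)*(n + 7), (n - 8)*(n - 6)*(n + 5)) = n - 6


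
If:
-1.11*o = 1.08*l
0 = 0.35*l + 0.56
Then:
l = -1.60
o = 1.56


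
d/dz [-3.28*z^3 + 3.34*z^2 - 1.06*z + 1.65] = -9.84*z^2 + 6.68*z - 1.06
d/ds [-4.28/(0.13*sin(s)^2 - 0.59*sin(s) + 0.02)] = (1.1128*sin(s) - 2.5252)*cos(s)/(0.13*sin(s)^2 - 0.59*sin(s) + 0.02)^2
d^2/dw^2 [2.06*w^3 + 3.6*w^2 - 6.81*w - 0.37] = 12.36*w + 7.2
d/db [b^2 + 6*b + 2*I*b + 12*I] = 2*b + 6 + 2*I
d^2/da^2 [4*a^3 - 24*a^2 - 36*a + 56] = 24*a - 48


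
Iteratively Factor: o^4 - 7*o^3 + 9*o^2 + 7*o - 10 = (o - 5)*(o^3 - 2*o^2 - o + 2) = (o - 5)*(o + 1)*(o^2 - 3*o + 2) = (o - 5)*(o - 2)*(o + 1)*(o - 1)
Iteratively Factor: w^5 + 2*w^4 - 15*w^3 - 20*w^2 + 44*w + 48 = (w + 2)*(w^4 - 15*w^2 + 10*w + 24) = (w + 2)*(w + 4)*(w^3 - 4*w^2 + w + 6) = (w - 3)*(w + 2)*(w + 4)*(w^2 - w - 2) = (w - 3)*(w + 1)*(w + 2)*(w + 4)*(w - 2)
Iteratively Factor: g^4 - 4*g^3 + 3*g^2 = (g)*(g^3 - 4*g^2 + 3*g) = g^2*(g^2 - 4*g + 3) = g^2*(g - 1)*(g - 3)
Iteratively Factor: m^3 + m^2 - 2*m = (m)*(m^2 + m - 2) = m*(m - 1)*(m + 2)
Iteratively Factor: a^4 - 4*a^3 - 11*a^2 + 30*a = (a - 2)*(a^3 - 2*a^2 - 15*a) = (a - 2)*(a + 3)*(a^2 - 5*a) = a*(a - 2)*(a + 3)*(a - 5)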